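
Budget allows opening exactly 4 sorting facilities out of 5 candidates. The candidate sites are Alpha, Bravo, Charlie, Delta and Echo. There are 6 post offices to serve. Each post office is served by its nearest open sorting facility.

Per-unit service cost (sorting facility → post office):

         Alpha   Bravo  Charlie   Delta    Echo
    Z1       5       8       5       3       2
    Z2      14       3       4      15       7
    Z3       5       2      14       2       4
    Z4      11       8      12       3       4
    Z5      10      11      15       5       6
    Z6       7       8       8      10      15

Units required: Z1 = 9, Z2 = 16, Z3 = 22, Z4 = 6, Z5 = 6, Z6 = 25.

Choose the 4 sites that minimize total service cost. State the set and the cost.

With exactly 4 open, each post office uses its cheapest among the chosen.
{Alpha, Bravo, Delta, Echo}: Z1→Echo 2·9=18, Z2→Bravo 3·16=48, Z3→Bravo 2·22=44, Z4→Delta 3·6=18, Z5→Delta 5·6=30, Z6→Alpha 7·25=175. Service cost 333.
{Alpha, Bravo, Charlie, Delta}: service cost 342
{Alpha, Bravo, Charlie, Echo}: service cost 345
Among all 5 size-4 choices, {Alpha, Bravo, Delta, Echo} is lowest.

Choose Alpha, Bravo, Delta and Echo; total service cost 333.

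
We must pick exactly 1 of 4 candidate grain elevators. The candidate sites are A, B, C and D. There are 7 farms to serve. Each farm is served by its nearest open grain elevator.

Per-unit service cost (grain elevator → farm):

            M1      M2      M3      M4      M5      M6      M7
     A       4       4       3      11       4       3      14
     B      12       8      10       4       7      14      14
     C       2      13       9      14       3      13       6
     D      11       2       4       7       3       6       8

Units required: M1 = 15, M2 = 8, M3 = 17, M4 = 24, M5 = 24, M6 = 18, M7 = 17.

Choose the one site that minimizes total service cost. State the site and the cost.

With exactly 1 open, each farm uses its cheapest among the chosen.
{D}: M1→D 11·15=165, M2→D 2·8=16, M3→D 4·17=68, M4→D 7·24=168, M5→D 3·24=72, M6→D 6·18=108, M7→D 8·17=136. Service cost 733.
{A}: service cost 795
{C}: service cost 1031
Among all 4 size-1 choices, {D} is lowest.

Choose D only; total service cost 733.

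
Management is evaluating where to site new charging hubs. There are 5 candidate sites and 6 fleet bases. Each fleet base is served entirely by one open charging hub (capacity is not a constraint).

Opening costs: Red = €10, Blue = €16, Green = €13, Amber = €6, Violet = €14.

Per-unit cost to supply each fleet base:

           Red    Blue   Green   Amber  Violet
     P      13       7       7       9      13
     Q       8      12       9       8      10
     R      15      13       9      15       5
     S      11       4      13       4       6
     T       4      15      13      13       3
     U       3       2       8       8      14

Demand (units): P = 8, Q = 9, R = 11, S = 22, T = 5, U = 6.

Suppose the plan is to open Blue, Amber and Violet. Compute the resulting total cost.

Total cost: 334

Each fleet base is assigned to its cheapest site among the open ones.
{Blue, Amber, Violet}: P→Blue 7·8=56, Q→Amber 8·9=72, R→Violet 5·11=55, S→Blue 4·22=88, T→Violet 3·5=15, U→Blue 2·6=12. Service 298; fixed 36; total 334.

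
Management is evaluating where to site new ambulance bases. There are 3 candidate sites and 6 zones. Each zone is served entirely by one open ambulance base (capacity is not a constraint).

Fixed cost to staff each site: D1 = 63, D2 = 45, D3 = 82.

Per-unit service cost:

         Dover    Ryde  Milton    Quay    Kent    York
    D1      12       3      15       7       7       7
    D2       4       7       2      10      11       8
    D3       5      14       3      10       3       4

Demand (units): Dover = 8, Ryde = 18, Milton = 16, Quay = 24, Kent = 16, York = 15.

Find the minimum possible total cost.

For any fixed open set, each zone goes to its cheapest open site; total = fixed + service.
{D1, D3}: Dover→D3 5·8=40, Ryde→D1 3·18=54, Milton→D3 3·16=48, Quay→D1 7·24=168, Kent→D3 3·16=48, York→D3 4·15=60. Service 418; fixed 145; total 563.
{D1, D2, D3}: Dover→D2 4·8=32, Ryde→D1 3·18=54, Milton→D2 2·16=32, Quay→D1 7·24=168, Kent→D3 3·16=48, York→D3 4·15=60. Service 394; fixed 190; total 584.
{D1, D2}: Dover→D2 4·8=32, Ryde→D1 3·18=54, Milton→D2 2·16=32, Quay→D1 7·24=168, Kent→D1 7·16=112, York→D1 7·15=105. Service 503; fixed 108; total 611.
{D2}: Dover→D2 4·8=32, Ryde→D2 7·18=126, Milton→D2 2·16=32, Quay→D2 10·24=240, Kent→D2 11·16=176, York→D2 8·15=120. Service 726; fixed 45; total 771.
No other subset beats 563.

Minimum total cost: 563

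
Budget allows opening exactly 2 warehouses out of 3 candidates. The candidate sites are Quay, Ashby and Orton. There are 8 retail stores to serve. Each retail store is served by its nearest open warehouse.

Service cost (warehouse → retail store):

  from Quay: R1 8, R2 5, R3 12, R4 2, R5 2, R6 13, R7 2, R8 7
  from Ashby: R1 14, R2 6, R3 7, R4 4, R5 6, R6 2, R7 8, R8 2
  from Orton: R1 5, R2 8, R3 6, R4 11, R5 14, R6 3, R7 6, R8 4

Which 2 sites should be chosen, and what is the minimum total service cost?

Choose Quay and Orton; total service cost 29.

With exactly 2 open, each retail store uses its cheapest among the chosen.
{Quay, Orton}: R1→Orton 5, R2→Quay 5, R3→Orton 6, R4→Quay 2, R5→Quay 2, R6→Orton 3, R7→Quay 2, R8→Orton 4. Service cost 29.
{Quay, Ashby}: service cost 30
{Ashby, Orton}: service cost 37
Among all 3 size-2 choices, {Quay, Orton} is lowest.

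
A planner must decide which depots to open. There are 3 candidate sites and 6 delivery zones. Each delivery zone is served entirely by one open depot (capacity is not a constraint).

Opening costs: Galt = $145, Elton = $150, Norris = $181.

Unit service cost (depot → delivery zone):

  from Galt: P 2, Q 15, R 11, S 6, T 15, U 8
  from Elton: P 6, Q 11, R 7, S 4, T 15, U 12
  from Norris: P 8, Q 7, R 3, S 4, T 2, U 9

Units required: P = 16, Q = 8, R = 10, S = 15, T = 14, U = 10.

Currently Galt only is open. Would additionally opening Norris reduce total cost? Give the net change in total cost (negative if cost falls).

Current service cost with {Galt}: 642.
Adding Norris: each delivery zone re-picks its cheapest; new service cost 286, saving 356.
Extra fixed cost: 181. Net change = 181 − 356 = -175.
(Totals: 787 → 612.)

Yes — net change −175 (cost falls by 175).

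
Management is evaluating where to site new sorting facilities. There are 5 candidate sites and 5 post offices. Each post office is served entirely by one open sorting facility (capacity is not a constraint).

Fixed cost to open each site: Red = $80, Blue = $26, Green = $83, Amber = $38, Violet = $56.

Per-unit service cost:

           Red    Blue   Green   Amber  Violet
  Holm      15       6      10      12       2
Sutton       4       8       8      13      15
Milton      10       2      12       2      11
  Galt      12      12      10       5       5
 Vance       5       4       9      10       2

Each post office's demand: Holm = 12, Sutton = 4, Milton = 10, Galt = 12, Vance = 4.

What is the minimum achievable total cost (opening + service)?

For any fixed open set, each post office goes to its cheapest open site; total = fixed + service.
{Blue, Violet}: Holm→Violet 2·12=24, Sutton→Blue 8·4=32, Milton→Blue 2·10=20, Galt→Violet 5·12=60, Vance→Violet 2·4=8. Service 144; fixed 82; total 226.
{Amber, Violet}: service 164 + fixed 94 = 258
{Blue, Amber}: service 200 + fixed 64 = 264
{Red, Blue, Green, Amber, Violet}: service 128 + fixed 283 = 411
No other subset beats 226.

Minimum total cost: 226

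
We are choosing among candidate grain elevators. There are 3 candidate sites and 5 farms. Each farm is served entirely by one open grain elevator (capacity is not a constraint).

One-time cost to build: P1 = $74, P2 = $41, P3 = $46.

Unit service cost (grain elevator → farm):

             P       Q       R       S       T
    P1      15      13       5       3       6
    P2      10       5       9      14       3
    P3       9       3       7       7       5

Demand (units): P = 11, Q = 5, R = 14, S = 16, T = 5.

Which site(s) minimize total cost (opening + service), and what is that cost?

Open P1 and P3; minimum total cost 377.

For any fixed open set, each farm goes to its cheapest open site; total = fixed + service.
{P1, P3}: P→P3 9·11=99, Q→P3 3·5=15, R→P1 5·14=70, S→P1 3·16=48, T→P3 5·5=25. Service 257; fixed 120; total 377.
{P1, P2}: service 268 + fixed 115 = 383
{P3}: service 349 + fixed 46 = 395
{P1, P2, P3}: service 247 + fixed 161 = 408
(All 7 nonempty subsets were checked; P1 and P3 is lowest.)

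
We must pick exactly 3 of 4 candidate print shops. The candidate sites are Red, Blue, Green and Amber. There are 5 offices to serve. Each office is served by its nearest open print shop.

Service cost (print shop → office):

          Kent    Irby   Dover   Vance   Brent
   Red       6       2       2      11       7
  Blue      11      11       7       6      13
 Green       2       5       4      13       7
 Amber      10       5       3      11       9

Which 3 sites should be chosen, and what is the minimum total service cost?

With exactly 3 open, each office uses its cheapest among the chosen.
{Red, Blue, Green}: Kent→Green 2, Irby→Red 2, Dover→Red 2, Vance→Blue 6, Brent→Red 7. Service cost 19.
{Red, Blue, Amber}: service cost 23
{Blue, Green, Amber}: service cost 23
Among all 4 size-3 choices, {Red, Blue, Green} is lowest.

Choose Red, Blue and Green; total service cost 19.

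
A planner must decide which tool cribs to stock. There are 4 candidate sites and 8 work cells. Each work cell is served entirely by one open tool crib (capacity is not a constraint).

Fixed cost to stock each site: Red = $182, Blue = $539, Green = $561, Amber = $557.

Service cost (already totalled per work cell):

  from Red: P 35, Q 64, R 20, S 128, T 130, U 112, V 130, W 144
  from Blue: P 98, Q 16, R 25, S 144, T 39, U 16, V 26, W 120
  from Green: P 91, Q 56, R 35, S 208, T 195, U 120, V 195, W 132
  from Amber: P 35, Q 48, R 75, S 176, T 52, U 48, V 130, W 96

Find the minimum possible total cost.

For any fixed open set, each work cell goes to its cheapest open site; total = fixed + service.
{Red}: P→Red 35, Q→Red 64, R→Red 20, S→Red 128, T→Red 130, U→Red 112, V→Red 130, W→Red 144. Service 763; fixed 182; total 945.
{Blue}: P→Blue 98, Q→Blue 16, R→Blue 25, S→Blue 144, T→Blue 39, U→Blue 16, V→Blue 26, W→Blue 120. Service 484; fixed 539; total 1023.
{Red, Blue}: P→Red 35, Q→Blue 16, R→Red 20, S→Red 128, T→Blue 39, U→Blue 16, V→Blue 26, W→Blue 120. Service 400; fixed 721; total 1121.
{Red, Blue, Green, Amber}: P→Red 35, Q→Blue 16, R→Red 20, S→Red 128, T→Blue 39, U→Blue 16, V→Blue 26, W→Amber 96. Service 376; fixed 1839; total 2215.
(All 15 nonempty subsets were checked; Red only is lowest.)

Minimum total cost: 945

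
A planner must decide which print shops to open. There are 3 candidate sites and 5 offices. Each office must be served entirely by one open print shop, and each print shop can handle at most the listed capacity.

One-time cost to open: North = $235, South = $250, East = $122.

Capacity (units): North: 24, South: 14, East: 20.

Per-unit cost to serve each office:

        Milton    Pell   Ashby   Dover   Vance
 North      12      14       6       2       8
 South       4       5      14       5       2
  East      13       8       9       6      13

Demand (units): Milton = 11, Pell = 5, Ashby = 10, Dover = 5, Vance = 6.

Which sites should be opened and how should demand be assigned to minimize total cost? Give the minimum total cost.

Minimum total cost: 658

Open {North, East}: Milton→East 13·11=143, Pell→East 8·5=40, Ashby→North 6·10=60, Dover→North 2·5=10, Vance→North 8·6=48.
Loads: North carries 21/24, East carries 16/20. Service 301; fixed 357; total 658.
Next best feasible plan costs 677.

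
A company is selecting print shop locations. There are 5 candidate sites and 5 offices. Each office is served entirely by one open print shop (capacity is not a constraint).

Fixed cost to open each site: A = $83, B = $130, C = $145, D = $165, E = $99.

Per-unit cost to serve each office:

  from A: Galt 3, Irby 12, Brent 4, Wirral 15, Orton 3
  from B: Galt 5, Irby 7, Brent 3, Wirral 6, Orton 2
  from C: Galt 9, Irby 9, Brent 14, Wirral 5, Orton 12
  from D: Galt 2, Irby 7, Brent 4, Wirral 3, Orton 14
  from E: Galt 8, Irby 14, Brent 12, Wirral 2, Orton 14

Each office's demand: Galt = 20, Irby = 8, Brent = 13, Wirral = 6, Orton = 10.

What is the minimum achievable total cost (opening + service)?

Minimum total cost: 381

For any fixed open set, each office goes to its cheapest open site; total = fixed + service.
{B}: Galt→B 5·20=100, Irby→B 7·8=56, Brent→B 3·13=39, Wirral→B 6·6=36, Orton→B 2·10=20. Service 251; fixed 130; total 381.
{A}: service 328 + fixed 83 = 411
{A, B}: Galt→A 3·20=60, Irby→B 7·8=56, Brent→B 3·13=39, Wirral→B 6·6=36, Orton→B 2·10=20. Service 211; fixed 213; total 424.
{A, B, C, D, E}: Galt→D 2·20=40, Irby→B 7·8=56, Brent→B 3·13=39, Wirral→E 2·6=12, Orton→B 2·10=20. Service 167; fixed 622; total 789.
No other subset beats 381.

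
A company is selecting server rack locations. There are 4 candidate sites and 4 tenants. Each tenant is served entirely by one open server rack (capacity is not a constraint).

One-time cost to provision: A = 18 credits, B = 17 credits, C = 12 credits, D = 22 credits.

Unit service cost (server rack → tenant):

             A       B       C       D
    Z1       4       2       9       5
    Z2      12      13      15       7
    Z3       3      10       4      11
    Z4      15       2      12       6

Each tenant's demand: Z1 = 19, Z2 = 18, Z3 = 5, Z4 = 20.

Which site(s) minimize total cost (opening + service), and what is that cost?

For any fixed open set, each tenant goes to its cheapest open site; total = fixed + service.
{B, C, D}: Z1→B 2·19=38, Z2→D 7·18=126, Z3→C 4·5=20, Z4→B 2·20=40. Service 224; fixed 51; total 275.
{A, B, D}: service 219 + fixed 57 = 276
{A, B, C, D}: service 219 + fixed 69 = 288
{C}: Z1→C 9·19=171, Z2→C 15·18=270, Z3→C 4·5=20, Z4→C 12·20=240. Service 701; fixed 12; total 713.
No other subset beats 275.

Open B, C and D; minimum total cost 275.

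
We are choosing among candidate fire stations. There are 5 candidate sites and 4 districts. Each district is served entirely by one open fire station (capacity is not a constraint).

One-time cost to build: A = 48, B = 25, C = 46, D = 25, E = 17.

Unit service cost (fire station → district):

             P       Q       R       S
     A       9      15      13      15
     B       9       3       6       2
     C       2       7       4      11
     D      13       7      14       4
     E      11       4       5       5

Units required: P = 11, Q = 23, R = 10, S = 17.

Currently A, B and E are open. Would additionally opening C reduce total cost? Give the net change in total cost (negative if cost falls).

Yes — net change −41 (cost falls by 41).

Current service cost with {A, B, E}: 252.
Adding C: each district re-picks its cheapest; new service cost 165, saving 87.
Extra fixed cost: 46. Net change = 46 − 87 = -41.
(Totals: 342 → 301.)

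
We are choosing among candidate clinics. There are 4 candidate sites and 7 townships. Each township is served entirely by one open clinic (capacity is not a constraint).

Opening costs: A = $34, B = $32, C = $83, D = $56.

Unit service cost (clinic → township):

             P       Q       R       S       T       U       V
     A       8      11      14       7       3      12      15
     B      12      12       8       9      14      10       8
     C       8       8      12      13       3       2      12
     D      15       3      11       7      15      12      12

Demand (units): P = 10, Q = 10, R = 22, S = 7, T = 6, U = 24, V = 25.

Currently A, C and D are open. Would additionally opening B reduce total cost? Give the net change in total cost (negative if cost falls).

Yes — net change −134 (cost falls by 134).

Current service cost with {A, C, D}: 767.
Adding B: each township re-picks its cheapest; new service cost 601, saving 166.
Extra fixed cost: 32. Net change = 32 − 166 = -134.
(Totals: 940 → 806.)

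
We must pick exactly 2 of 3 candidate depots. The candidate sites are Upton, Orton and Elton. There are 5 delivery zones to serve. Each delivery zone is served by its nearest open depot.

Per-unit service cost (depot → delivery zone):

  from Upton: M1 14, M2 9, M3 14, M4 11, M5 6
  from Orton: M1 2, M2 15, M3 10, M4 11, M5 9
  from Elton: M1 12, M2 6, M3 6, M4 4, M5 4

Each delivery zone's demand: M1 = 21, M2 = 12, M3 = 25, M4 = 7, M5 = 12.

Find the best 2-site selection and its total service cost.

Choose Orton and Elton; total service cost 340.

With exactly 2 open, each delivery zone uses its cheapest among the chosen.
{Orton, Elton}: M1→Orton 2·21=42, M2→Elton 6·12=72, M3→Elton 6·25=150, M4→Elton 4·7=28, M5→Elton 4·12=48. Service cost 340.
{Upton, Orton}: service cost 549
{Upton, Elton}: service cost 550
Among all 3 size-2 choices, {Orton, Elton} is lowest.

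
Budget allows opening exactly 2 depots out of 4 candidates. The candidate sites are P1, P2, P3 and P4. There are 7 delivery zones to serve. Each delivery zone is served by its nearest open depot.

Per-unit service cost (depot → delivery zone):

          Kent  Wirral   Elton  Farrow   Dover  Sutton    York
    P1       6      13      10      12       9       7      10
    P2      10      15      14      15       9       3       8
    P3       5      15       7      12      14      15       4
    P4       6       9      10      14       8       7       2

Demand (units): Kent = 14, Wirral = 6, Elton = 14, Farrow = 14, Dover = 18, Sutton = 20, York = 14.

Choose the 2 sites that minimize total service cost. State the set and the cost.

With exactly 2 open, each delivery zone uses its cheapest among the chosen.
{P3, P4}: Kent→P3 5·14=70, Wirral→P4 9·6=54, Elton→P3 7·14=98, Farrow→P3 12·14=168, Dover→P4 8·18=144, Sutton→P4 7·20=140, York→P4 2·14=28. Service cost 702.
{P2, P3}: service cost 704
{P2, P4}: service cost 706
Among all 6 size-2 choices, {P3, P4} is lowest.

Choose P3 and P4; total service cost 702.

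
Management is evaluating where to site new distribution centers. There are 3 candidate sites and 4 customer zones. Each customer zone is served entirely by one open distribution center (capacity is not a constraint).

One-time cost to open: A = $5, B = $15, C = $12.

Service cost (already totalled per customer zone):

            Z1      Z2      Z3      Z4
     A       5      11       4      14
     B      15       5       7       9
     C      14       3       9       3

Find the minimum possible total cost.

For any fixed open set, each customer zone goes to its cheapest open site; total = fixed + service.
{A, C}: Z1→A 5, Z2→C 3, Z3→A 4, Z4→C 3. Service 15; fixed 17; total 32.
{A}: service 34 + fixed 5 = 39
{C}: service 29 + fixed 12 = 41
{A, B, C}: service 15 + fixed 32 = 47
No other subset beats 32.

Minimum total cost: 32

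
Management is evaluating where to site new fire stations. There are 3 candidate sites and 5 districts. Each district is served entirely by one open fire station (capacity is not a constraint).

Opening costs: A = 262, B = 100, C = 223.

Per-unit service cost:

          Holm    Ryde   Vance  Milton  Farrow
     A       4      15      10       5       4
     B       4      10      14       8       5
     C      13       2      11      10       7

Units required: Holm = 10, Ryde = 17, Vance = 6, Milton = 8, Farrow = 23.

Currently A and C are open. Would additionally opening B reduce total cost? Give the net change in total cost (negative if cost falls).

Current service cost with {A, C}: 266.
Adding B: each district re-picks its cheapest; new service cost 266, saving 0.
Extra fixed cost: 100. Net change = 100 − 0 = 100.
(Totals: 751 → 851.)

No — net change +100 (cost rises by 100).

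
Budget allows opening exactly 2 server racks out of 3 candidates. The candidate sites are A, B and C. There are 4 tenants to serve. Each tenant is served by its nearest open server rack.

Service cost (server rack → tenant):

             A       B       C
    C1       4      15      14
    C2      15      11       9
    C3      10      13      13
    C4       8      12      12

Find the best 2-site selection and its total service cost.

Choose A and C; total service cost 31.

With exactly 2 open, each tenant uses its cheapest among the chosen.
{A, C}: C1→A 4, C2→C 9, C3→A 10, C4→A 8. Service cost 31.
{A, B}: service cost 33
{B, C}: service cost 48
Among all 3 size-2 choices, {A, C} is lowest.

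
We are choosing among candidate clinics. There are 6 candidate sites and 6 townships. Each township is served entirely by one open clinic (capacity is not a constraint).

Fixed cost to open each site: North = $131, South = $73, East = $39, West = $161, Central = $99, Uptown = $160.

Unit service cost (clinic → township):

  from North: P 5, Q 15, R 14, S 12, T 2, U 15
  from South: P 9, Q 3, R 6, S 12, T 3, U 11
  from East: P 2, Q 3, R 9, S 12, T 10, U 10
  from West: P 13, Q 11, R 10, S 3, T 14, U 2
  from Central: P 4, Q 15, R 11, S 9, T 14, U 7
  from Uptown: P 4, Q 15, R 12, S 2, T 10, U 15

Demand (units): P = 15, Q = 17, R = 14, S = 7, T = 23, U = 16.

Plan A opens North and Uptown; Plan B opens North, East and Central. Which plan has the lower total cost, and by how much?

Plan B is cheaper by 377.

Plan A: {North, Uptown}: P→Uptown 4·15=60, Q→North 15·17=255, R→Uptown 12·14=168, S→Uptown 2·7=14, T→North 2·23=46, U→North 15·16=240. Service 783; fixed 291; total 1074.
Plan B: {North, East, Central}: P→East 2·15=30, Q→East 3·17=51, R→East 9·14=126, S→Central 9·7=63, T→North 2·23=46, U→Central 7·16=112. Service 428; fixed 269; total 697.
Difference: |1074 − 697| = 377.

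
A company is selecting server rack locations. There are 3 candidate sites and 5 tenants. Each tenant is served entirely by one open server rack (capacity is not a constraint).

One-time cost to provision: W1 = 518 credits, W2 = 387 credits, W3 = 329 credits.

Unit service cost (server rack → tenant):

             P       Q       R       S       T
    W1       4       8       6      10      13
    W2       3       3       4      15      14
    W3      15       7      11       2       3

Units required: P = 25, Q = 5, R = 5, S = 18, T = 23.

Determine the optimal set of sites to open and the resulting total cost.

For any fixed open set, each tenant goes to its cheapest open site; total = fixed + service.
{W3}: P→W3 15·25=375, Q→W3 7·5=35, R→W3 11·5=55, S→W3 2·18=36, T→W3 3·23=69. Service 570; fixed 329; total 899.
{W2, W3}: service 215 + fixed 716 = 931
{W2}: service 702 + fixed 387 = 1089
{W1, W2, W3}: P→W2 3·25=75, Q→W2 3·5=15, R→W2 4·5=20, S→W3 2·18=36, T→W3 3·23=69. Service 215; fixed 1234; total 1449.
No other subset beats 899.

Open W3 only; minimum total cost 899.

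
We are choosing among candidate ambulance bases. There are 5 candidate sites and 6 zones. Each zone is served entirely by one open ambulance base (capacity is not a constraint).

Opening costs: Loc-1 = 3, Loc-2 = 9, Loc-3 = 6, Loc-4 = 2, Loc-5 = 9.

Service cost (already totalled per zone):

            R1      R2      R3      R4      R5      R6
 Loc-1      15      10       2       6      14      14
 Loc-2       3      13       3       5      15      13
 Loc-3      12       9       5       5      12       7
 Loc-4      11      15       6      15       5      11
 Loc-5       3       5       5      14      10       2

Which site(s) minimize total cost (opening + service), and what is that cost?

Open Loc-1, Loc-4 and Loc-5; minimum total cost 37.

For any fixed open set, each zone goes to its cheapest open site; total = fixed + service.
{Loc-1, Loc-4, Loc-5}: R1→Loc-5 3, R2→Loc-5 5, R3→Loc-1 2, R4→Loc-1 6, R5→Loc-4 5, R6→Loc-5 2. Service 23; fixed 14; total 37.
{Loc-1, Loc-5}: service 28 + fixed 12 = 40
{Loc-1, Loc-3, Loc-4, Loc-5}: service 22 + fixed 20 = 42
{Loc-1, Loc-2, Loc-3, Loc-4, Loc-5}: R1→Loc-2 3, R2→Loc-5 5, R3→Loc-1 2, R4→Loc-2 5, R5→Loc-4 5, R6→Loc-5 2. Service 22; fixed 29; total 51.
No other subset beats 37.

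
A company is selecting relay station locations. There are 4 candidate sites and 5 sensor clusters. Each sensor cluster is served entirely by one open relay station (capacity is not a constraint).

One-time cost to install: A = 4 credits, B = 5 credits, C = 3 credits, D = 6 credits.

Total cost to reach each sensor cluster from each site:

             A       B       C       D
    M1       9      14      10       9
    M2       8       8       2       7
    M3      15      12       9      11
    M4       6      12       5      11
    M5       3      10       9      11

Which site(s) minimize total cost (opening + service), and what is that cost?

Open A and C; minimum total cost 35.

For any fixed open set, each sensor cluster goes to its cheapest open site; total = fixed + service.
{A, C}: M1→A 9, M2→C 2, M3→C 9, M4→C 5, M5→A 3. Service 28; fixed 7; total 35.
{C}: M1→C 10, M2→C 2, M3→C 9, M4→C 5, M5→C 9. Service 35; fixed 3; total 38.
{A, B, C}: M1→A 9, M2→C 2, M3→C 9, M4→C 5, M5→A 3. Service 28; fixed 12; total 40.
{A, B, C, D}: M1→A 9, M2→C 2, M3→C 9, M4→C 5, M5→A 3. Service 28; fixed 18; total 46.
No other subset beats 35.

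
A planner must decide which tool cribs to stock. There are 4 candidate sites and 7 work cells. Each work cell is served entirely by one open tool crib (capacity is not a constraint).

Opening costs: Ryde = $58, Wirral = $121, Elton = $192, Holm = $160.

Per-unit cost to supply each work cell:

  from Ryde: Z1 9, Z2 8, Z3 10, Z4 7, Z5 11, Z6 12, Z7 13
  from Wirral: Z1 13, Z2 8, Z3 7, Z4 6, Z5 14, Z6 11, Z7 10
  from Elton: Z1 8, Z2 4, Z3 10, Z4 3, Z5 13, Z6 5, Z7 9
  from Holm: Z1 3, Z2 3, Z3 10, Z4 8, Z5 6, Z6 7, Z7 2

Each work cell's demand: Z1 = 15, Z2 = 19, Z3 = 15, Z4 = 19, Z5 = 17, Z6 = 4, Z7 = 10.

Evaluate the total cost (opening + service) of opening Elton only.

Each work cell is assigned to its cheapest site among the open ones.
{Elton}: Z1→Elton 8·15=120, Z2→Elton 4·19=76, Z3→Elton 10·15=150, Z4→Elton 3·19=57, Z5→Elton 13·17=221, Z6→Elton 5·4=20, Z7→Elton 9·10=90. Service 734; fixed 192; total 926.

Total cost: 926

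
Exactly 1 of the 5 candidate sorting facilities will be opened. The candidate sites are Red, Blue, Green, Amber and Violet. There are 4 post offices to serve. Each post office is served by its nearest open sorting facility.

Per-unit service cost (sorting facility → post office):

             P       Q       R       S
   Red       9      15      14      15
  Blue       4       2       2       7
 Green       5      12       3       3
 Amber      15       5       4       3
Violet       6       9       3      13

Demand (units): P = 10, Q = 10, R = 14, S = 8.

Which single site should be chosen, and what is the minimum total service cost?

Choose Blue only; total service cost 144.

With exactly 1 open, each post office uses its cheapest among the chosen.
{Blue}: P→Blue 4·10=40, Q→Blue 2·10=20, R→Blue 2·14=28, S→Blue 7·8=56. Service cost 144.
{Green}: service cost 236
{Amber}: service cost 280
Among all 5 size-1 choices, {Blue} is lowest.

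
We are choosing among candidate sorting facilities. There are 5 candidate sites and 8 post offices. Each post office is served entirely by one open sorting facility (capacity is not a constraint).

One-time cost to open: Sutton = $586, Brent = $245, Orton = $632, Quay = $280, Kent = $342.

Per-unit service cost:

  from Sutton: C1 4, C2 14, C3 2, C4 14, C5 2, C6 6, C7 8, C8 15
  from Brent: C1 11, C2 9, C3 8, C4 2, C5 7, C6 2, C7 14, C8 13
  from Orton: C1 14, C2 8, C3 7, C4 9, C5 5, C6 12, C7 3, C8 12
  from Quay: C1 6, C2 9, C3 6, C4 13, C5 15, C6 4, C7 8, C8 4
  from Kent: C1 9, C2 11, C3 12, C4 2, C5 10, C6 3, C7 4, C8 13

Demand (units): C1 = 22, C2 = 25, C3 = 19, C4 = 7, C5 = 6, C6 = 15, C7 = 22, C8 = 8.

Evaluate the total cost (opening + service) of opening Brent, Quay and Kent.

Each post office is assigned to its cheapest site among the open ones.
{Brent, Quay, Kent}: C1→Quay 6·22=132, C2→Brent 9·25=225, C3→Quay 6·19=114, C4→Brent 2·7=14, C5→Brent 7·6=42, C6→Brent 2·15=30, C7→Kent 4·22=88, C8→Quay 4·8=32. Service 677; fixed 867; total 1544.

Total cost: 1544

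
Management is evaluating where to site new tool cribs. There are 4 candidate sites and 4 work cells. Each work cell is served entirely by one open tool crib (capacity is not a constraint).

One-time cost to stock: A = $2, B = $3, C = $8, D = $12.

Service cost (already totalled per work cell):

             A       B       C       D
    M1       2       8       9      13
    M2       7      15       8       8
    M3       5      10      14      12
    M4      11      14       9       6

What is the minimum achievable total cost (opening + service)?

For any fixed open set, each work cell goes to its cheapest open site; total = fixed + service.
{A}: M1→A 2, M2→A 7, M3→A 5, M4→A 11. Service 25; fixed 2; total 27.
{A, B}: service 25 + fixed 5 = 30
{A, C}: M1→A 2, M2→A 7, M3→A 5, M4→C 9. Service 23; fixed 10; total 33.
{A, B, C, D}: M1→A 2, M2→A 7, M3→A 5, M4→D 6. Service 20; fixed 25; total 45.
(All 15 nonempty subsets were checked; A only is lowest.)

Minimum total cost: 27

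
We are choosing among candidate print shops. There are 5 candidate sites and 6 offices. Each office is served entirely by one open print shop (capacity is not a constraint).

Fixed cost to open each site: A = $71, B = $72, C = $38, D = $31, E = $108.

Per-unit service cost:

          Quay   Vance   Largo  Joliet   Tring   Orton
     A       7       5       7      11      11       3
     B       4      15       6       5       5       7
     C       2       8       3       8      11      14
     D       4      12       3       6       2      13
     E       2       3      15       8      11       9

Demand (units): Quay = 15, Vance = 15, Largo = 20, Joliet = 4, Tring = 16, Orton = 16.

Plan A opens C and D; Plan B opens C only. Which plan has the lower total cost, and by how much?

Plan A is cheaper by 137.

Plan A: {C, D}: Quay→C 2·15=30, Vance→C 8·15=120, Largo→C 3·20=60, Joliet→D 6·4=24, Tring→D 2·16=32, Orton→D 13·16=208. Service 474; fixed 69; total 543.
Plan B: {C}: Quay→C 2·15=30, Vance→C 8·15=120, Largo→C 3·20=60, Joliet→C 8·4=32, Tring→C 11·16=176, Orton→C 14·16=224. Service 642; fixed 38; total 680.
Difference: |543 − 680| = 137.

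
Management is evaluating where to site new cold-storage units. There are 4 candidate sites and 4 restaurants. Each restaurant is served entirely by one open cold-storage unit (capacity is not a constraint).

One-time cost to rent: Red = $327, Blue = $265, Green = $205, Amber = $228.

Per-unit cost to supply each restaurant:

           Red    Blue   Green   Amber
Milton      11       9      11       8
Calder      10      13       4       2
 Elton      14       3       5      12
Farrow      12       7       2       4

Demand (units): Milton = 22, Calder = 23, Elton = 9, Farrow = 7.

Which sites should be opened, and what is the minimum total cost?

For any fixed open set, each restaurant goes to its cheapest open site; total = fixed + service.
{Amber}: Milton→Amber 8·22=176, Calder→Amber 2·23=46, Elton→Amber 12·9=108, Farrow→Amber 4·7=28. Service 358; fixed 228; total 586.
{Green}: service 393 + fixed 205 = 598
{Green, Amber}: Milton→Amber 8·22=176, Calder→Amber 2·23=46, Elton→Green 5·9=45, Farrow→Green 2·7=14. Service 281; fixed 433; total 714.
{Red, Blue, Green, Amber}: service 263 + fixed 1025 = 1288
No other subset beats 586.

Open Amber only; minimum total cost 586.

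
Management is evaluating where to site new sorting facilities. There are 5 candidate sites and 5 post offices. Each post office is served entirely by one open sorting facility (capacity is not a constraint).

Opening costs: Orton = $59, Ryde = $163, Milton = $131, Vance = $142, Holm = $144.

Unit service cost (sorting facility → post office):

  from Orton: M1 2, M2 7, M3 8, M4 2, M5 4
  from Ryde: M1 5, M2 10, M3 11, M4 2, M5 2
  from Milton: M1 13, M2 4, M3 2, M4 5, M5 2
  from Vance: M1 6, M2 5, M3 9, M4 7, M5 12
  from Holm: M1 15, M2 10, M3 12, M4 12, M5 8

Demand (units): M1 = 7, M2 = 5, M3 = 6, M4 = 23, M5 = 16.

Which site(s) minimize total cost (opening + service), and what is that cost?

Open Orton only; minimum total cost 266.

For any fixed open set, each post office goes to its cheapest open site; total = fixed + service.
{Orton}: M1→Orton 2·7=14, M2→Orton 7·5=35, M3→Orton 8·6=48, M4→Orton 2·23=46, M5→Orton 4·16=64. Service 207; fixed 59; total 266.
{Orton, Milton}: service 124 + fixed 190 = 314
{Ryde}: M1→Ryde 5·7=35, M2→Ryde 10·5=50, M3→Ryde 11·6=66, M4→Ryde 2·23=46, M5→Ryde 2·16=32. Service 229; fixed 163; total 392.
{Orton, Ryde, Milton, Vance, Holm}: M1→Orton 2·7=14, M2→Milton 4·5=20, M3→Milton 2·6=12, M4→Orton 2·23=46, M5→Ryde 2·16=32. Service 124; fixed 639; total 763.
No other subset beats 266.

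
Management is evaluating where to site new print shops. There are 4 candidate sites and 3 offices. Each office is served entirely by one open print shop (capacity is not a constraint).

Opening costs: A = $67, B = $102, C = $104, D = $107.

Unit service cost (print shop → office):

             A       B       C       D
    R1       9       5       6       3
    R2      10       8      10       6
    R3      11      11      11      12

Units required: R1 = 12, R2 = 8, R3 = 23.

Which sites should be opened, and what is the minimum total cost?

For any fixed open set, each office goes to its cheapest open site; total = fixed + service.
{D}: R1→D 3·12=36, R2→D 6·8=48, R3→D 12·23=276. Service 360; fixed 107; total 467.
{B}: R1→B 5·12=60, R2→B 8·8=64, R3→B 11·23=253. Service 377; fixed 102; total 479.
{A}: service 441 + fixed 67 = 508
{A, B, C, D}: service 337 + fixed 380 = 717
No other subset beats 467.

Open D only; minimum total cost 467.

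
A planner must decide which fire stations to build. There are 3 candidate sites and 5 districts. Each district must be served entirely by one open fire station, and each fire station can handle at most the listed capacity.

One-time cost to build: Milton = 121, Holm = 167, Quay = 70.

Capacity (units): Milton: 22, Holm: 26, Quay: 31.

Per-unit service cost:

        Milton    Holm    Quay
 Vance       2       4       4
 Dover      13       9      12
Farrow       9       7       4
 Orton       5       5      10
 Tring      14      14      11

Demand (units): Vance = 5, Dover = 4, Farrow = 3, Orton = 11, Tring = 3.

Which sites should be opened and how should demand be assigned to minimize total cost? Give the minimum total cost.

Minimum total cost: 293

Open {Quay}: Vance→Quay 4·5=20, Dover→Quay 12·4=48, Farrow→Quay 4·3=12, Orton→Quay 10·11=110, Tring→Quay 11·3=33.
Loads: Quay carries 26/31. Service 223; fixed 70; total 293.
Next best feasible plan costs 341.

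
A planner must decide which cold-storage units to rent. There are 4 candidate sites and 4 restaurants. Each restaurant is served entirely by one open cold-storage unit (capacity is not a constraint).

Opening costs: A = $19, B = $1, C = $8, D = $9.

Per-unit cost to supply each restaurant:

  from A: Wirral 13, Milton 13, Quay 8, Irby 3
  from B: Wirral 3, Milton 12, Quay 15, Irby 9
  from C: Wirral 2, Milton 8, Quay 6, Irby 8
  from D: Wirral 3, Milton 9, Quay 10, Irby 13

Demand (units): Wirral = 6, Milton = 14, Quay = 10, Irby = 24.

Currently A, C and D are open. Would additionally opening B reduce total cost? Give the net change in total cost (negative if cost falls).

No — net change +1 (cost rises by 1).

Current service cost with {A, C, D}: 256.
Adding B: each restaurant re-picks its cheapest; new service cost 256, saving 0.
Extra fixed cost: 1. Net change = 1 − 0 = 1.
(Totals: 292 → 293.)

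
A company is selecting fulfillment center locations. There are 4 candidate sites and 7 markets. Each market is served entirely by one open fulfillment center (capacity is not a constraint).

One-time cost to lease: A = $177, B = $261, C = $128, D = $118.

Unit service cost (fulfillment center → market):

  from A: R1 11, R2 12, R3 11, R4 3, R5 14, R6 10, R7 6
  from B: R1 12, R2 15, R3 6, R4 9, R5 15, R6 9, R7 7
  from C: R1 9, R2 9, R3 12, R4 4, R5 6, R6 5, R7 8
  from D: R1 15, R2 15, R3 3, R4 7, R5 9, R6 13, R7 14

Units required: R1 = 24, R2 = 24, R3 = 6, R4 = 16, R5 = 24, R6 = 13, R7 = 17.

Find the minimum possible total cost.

For any fixed open set, each market goes to its cheapest open site; total = fixed + service.
{C}: R1→C 9·24=216, R2→C 9·24=216, R3→C 12·6=72, R4→C 4·16=64, R5→C 6·24=144, R6→C 5·13=65, R7→C 8·17=136. Service 913; fixed 128; total 1041.
{C, D}: R1→C 9·24=216, R2→C 9·24=216, R3→D 3·6=18, R4→C 4·16=64, R5→C 6·24=144, R6→C 5·13=65, R7→C 8·17=136. Service 859; fixed 246; total 1105.
{A, C}: service 857 + fixed 305 = 1162
{A, B, C, D}: R1→C 9·24=216, R2→C 9·24=216, R3→D 3·6=18, R4→A 3·16=48, R5→C 6·24=144, R6→C 5·13=65, R7→A 6·17=102. Service 809; fixed 684; total 1493.
No other subset beats 1041.

Minimum total cost: 1041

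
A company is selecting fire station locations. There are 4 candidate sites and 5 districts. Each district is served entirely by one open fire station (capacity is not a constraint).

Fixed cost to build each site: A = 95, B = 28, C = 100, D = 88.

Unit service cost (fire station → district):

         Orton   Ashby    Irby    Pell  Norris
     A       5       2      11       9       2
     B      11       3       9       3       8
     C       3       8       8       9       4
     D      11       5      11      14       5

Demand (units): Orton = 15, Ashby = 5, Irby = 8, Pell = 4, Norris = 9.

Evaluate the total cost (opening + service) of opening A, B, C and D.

Total cost: 460

Each district is assigned to its cheapest site among the open ones.
{A, B, C, D}: Orton→C 3·15=45, Ashby→A 2·5=10, Irby→C 8·8=64, Pell→B 3·4=12, Norris→A 2·9=18. Service 149; fixed 311; total 460.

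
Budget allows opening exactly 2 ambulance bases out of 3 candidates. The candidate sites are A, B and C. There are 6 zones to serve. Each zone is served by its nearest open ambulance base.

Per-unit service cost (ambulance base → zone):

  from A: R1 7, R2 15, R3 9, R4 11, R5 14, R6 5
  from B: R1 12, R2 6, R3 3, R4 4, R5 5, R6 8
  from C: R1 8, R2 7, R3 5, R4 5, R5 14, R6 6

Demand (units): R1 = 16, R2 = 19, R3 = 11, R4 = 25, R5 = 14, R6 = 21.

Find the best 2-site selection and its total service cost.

Choose A and B; total service cost 534.

With exactly 2 open, each zone uses its cheapest among the chosen.
{A, B}: R1→A 7·16=112, R2→B 6·19=114, R3→B 3·11=33, R4→B 4·25=100, R5→B 5·14=70, R6→A 5·21=105. Service cost 534.
{B, C}: service cost 571
{A, C}: service cost 726
Among all 3 size-2 choices, {A, B} is lowest.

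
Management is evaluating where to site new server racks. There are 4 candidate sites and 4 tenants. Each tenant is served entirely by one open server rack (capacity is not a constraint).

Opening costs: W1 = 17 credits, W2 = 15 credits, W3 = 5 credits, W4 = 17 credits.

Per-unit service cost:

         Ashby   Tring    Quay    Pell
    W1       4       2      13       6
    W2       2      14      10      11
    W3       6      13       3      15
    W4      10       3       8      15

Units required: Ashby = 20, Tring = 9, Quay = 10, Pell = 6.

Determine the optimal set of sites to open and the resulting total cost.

Open W1, W2 and W3; minimum total cost 161.

For any fixed open set, each tenant goes to its cheapest open site; total = fixed + service.
{W1, W2, W3}: Ashby→W2 2·20=40, Tring→W1 2·9=18, Quay→W3 3·10=30, Pell→W1 6·6=36. Service 124; fixed 37; total 161.
{W1, W2, W3, W4}: Ashby→W2 2·20=40, Tring→W1 2·9=18, Quay→W3 3·10=30, Pell→W1 6·6=36. Service 124; fixed 54; total 178.
{W1, W3}: service 164 + fixed 22 = 186
{W3}: service 357 + fixed 5 = 362
No other subset beats 161.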